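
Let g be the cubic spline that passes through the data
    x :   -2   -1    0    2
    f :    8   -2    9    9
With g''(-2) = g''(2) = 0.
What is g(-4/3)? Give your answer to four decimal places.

-0.8728

With σ_i denoting the second derivative at x_i, h_i = 1, 1, 2, and Δ_i = (y_(i+1) − y_i)/h_i = -10, 11, 0:
  1·σ_0 + 4·σ_1 + 1·σ_2 = 6(Δ_1 - Δ_0) = 126
  1·σ_1 + 6·σ_2 + 2·σ_3 = 6(Δ_2 - Δ_1) = -66
Natural end conditions: σ_0 = σ_3 = 0.
Solving the tridiagonal system: σ_0 = 0, σ_1 = 822/23, σ_2 = -390/23, σ_3 = 0.
On [-2, -1], g(x) = 8 - 367/23·(x + 2) + 0·(x + 2)² + 137/23·(x + 2)³.
With (x + 2) = 2/3: g(-4/3) = -542/621.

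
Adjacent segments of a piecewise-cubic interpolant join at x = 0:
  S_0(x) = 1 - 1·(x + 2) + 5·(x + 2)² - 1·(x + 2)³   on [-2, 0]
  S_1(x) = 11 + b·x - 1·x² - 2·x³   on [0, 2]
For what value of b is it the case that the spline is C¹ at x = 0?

7

S_0'(x) = -1 + 10·(x + 2) - 3·(x + 2)², so S_0'(0) = 7. On the right, S_1'(0) = b, so b = 7.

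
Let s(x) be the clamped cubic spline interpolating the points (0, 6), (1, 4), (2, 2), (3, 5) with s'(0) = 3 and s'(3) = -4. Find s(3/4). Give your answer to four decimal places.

Put M_i = s'' at the i-th knot. Here h = (1, 1, 1) and Δ = (-2, -2, 3), so the interior equations h_(i-1)·M_(i-1) + 2(h_(i-1)+h_i)·M_i + h_i·M_(i+1) = 6(Δ_i − Δ_(i-1)) read
  1·M_0 + 4·M_1 + 1·M_2 = 6(Δ_1 - Δ_0) = 0
  1·M_1 + 4·M_2 + 1·M_3 = 6(Δ_2 - Δ_1) = 30
Clamped end conditions give two more equations: 2h_0·M_0 + h_0·M_1 = 6(Δ_0 - s'(0)) = -30 and h_2·M_2 + 2h_2·M_3 = 6(s'(3) - Δ_2) = -42.
Forward elimination and back-substitution give M_0 = -226/15, M_1 = 2/15, M_2 = 218/15, M_3 = -424/15.
On [0, 1], s(x) = 6 + 3·x - 113/15·x² + 38/15·x³.
With x = 3/4: s(3/4) = 813/160.

5.0813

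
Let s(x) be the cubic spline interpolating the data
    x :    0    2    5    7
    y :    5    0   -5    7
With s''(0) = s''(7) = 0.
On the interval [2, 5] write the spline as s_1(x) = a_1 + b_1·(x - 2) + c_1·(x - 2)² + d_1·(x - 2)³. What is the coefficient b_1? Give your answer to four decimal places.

Let M_i = s''(x_i). Step sizes h_i = 2, 3, 2; slopes of the chords Δ_i = (y_(i+1) - y_i)/h_i = -5/2, -5/3, 6.
  2·M_0 + 10·M_1 + 3·M_2 = 6(Δ_1 - Δ_0) = 5
  3·M_1 + 10·M_2 + 2·M_3 = 6(Δ_2 - Δ_1) = 46
Natural end conditions: M_0 = M_3 = 0.
Solving the tridiagonal system: M_0 = 0, M_1 = -88/91, M_2 = 445/91, M_3 = 0.
On [2, 5], with s_1(x) = a_1 + b_1·(x - 2) + c_1·(x - 2)² + d_1·(x - 2)³: c_1 = M_1/2 = -44/91, d_1 = (M_2 - M_1)/(6h_1) = 41/126, b_1 = Δ_1 - h_1(2M_1 + M_2)/6 = -1717/546.

-3.1447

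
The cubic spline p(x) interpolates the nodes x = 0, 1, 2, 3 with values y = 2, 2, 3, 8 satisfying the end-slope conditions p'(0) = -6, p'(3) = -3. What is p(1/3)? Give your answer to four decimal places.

Write m_i for p''(x_i). With h_i = 1, 1, 1 and divided differences Δ_i = 0, 1, 5, the continuity of p' gives the tridiagonal system
  1·m_0 + 4·m_1 + 1·m_2 = 6(Δ_1 - Δ_0) = 6
  1·m_1 + 4·m_2 + 1·m_3 = 6(Δ_2 - Δ_1) = 24
Clamped end conditions give two more equations: 2h_0·m_0 + h_0·m_1 = 6(Δ_0 - p'(0)) = 36 and h_2·m_2 + 2h_2·m_3 = 6(p'(3) - Δ_2) = -48.
Forward elimination and back-substitution give m_0 = 22, m_1 = -8, m_2 = 16, m_3 = -32.
On [0, 1], p(x) = 2 - 6·x + 11·x² - 5·x³.
With x = 1/3: p(1/3) = 28/27.

1.0370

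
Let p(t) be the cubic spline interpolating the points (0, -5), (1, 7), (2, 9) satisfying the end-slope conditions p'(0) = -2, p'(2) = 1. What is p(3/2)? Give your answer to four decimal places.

Write σ_i for p''(x_i). With h_i = 1, 1 and divided differences Δ_i = 12, 2, the continuity of p' gives the tridiagonal system
  1·σ_0 + 4·σ_1 + 1·σ_2 = 6(Δ_1 - Δ_0) = -60
Clamped end conditions give two more equations: 2h_0·σ_0 + h_0·σ_1 = 6(Δ_0 - p'(0)) = 84 and h_1·σ_1 + 2h_1·σ_2 = 6(p'(2) - Δ_1) = -6.
Hence σ_0 = 117/2, σ_1 = -33, σ_2 = 27/2.
On [1, 2], p(t) = 7 + 43/4·(t - 1) - 33/2·(t - 1)² + 31/4·(t - 1)³.
With (t - 1) = 1/2: p(3/2) = 295/32.

9.2188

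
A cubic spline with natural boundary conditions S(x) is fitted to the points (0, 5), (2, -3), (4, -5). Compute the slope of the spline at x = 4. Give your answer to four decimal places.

-0.2500

Put σ_i = S'' at the i-th knot. Here h = (2, 2) and Δ = (-4, -1), so the interior equations h_(i-1)·σ_(i-1) + 2(h_(i-1)+h_i)·σ_i + h_i·σ_(i+1) = 6(Δ_i − Δ_(i-1)) read
  2·σ_0 + 8·σ_1 + 2·σ_2 = 6(Δ_1 - Δ_0) = 18
Natural end conditions: σ_0 = σ_2 = 0.
Solving the tridiagonal system: σ_0 = 0, σ_1 = 9/4, σ_2 = 0.
On [2, 4], S'(x) = b_1 + 2c_1·(x - 2) + 3d_1·(x - 2)² with b_1 = Δ_1 - h_1(2σ_1 + σ_2)/6 = -5/2, c_1 = σ_1/2 = 9/8, d_1 = (σ_2 - σ_1)/(6h_1) = -3/16. So S'(4) = -1/4.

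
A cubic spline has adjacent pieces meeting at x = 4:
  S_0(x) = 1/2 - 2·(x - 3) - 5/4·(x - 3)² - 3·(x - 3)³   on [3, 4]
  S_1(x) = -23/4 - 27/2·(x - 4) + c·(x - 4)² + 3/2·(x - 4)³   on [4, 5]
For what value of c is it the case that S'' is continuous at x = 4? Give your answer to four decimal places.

-10.2500

S_0''(x) = -5/2 - 18·(x - 3), so S_0''(4) = -41/2. On the right, S_1''(4) = 2c, so c = -41/4.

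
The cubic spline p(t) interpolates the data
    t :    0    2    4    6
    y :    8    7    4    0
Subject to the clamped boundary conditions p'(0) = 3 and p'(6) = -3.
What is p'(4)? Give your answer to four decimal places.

-1.4000

Let M_i = p''(x_i). Step sizes h_i = 2, 2, 2; slopes of the chords Δ_i = (y_(i+1) - y_i)/h_i = -1/2, -3/2, -2.
  2·M_0 + 8·M_1 + 2·M_2 = 6(Δ_1 - Δ_0) = -6
  2·M_1 + 8·M_2 + 2·M_3 = 6(Δ_2 - Δ_1) = -3
Clamped end conditions give two more equations: 2h_0·M_0 + h_0·M_1 = 6(Δ_0 - p'(0)) = -21 and h_2·M_2 + 2h_2·M_3 = 6(p'(6) - Δ_2) = -6.
Solving the tridiagonal system: M_0 = -28/5, M_1 = 7/10, M_2 = -1/5, M_3 = -7/5.
On [4, 6], p'(t) = b_2 + 2c_2·(t - 4) + 3d_2·(t - 4)² with b_2 = Δ_2 - h_2(2M_2 + M_3)/6 = -7/5, c_2 = M_2/2 = -1/10, d_2 = (M_3 - M_2)/(6h_2) = -1/10. So p'(4) = -7/5.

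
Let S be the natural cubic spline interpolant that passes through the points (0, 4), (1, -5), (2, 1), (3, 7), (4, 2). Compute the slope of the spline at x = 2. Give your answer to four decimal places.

With m_i denoting the second derivative at x_i, h_i = 1, 1, 1, 1, and Δ_i = (y_(i+1) − y_i)/h_i = -9, 6, 6, -5:
  1·m_0 + 4·m_1 + 1·m_2 = 6(Δ_1 - Δ_0) = 90
  1·m_1 + 4·m_2 + 1·m_3 = 6(Δ_2 - Δ_1) = 0
  1·m_2 + 4·m_3 + 1·m_4 = 6(Δ_3 - Δ_2) = -66
Natural end conditions: m_0 = m_4 = 0.
Hence m_0 = 0, m_1 = 321/14, m_2 = -12/7, m_3 = -225/14, m_4 = 0.
On [2, 3], S'(x) = b_2 + 2c_2·(x - 2) + 3d_2·(x - 2)² with b_2 = Δ_2 - h_2(2m_2 + m_3)/6 = 37/4, c_2 = m_2/2 = -6/7, d_2 = (m_3 - m_2)/(6h_2) = -67/28. So S'(2) = 37/4.

9.2500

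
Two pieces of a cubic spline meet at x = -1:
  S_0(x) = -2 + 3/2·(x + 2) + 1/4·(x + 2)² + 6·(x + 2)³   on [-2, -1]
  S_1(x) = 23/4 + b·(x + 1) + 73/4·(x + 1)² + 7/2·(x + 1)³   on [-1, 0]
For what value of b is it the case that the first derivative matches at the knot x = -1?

S_0'(x) = 3/2 + 1/2·(x + 2) + 18·(x + 2)², so S_0'(-1) = 20. On the right, S_1'(-1) = b, so b = 20.

20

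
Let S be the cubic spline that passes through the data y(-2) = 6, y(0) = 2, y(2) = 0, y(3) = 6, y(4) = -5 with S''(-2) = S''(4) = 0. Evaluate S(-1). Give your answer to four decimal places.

Put M_i = S'' at the i-th knot. Here h = (2, 2, 1, 1) and Δ = (-2, -1, 6, -11), so the interior equations h_(i-1)·M_(i-1) + 2(h_(i-1)+h_i)·M_i + h_i·M_(i+1) = 6(Δ_i − Δ_(i-1)) read
  2·M_0 + 8·M_1 + 2·M_2 = 6(Δ_1 - Δ_0) = 6
  2·M_1 + 6·M_2 + 1·M_3 = 6(Δ_2 - Δ_1) = 42
  1·M_2 + 4·M_3 + 1·M_4 = 6(Δ_3 - Δ_2) = -102
Natural end conditions: M_0 = M_4 = 0.
Solving: M_0 = 0, M_1 = -67/28, M_2 = 88/7, M_3 = -401/14, M_4 = 0.
On [-2, 0], S(x) = 6 - 101/84·(x + 2) + 0·(x + 2)² - 67/336·(x + 2)³.
With (x + 2) = 1: S(-1) = 515/112.

4.5982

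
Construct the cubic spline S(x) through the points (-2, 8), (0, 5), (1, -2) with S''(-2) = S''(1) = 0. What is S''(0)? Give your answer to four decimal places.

Write m_i for S''(x_i). With h_i = 2, 1 and divided differences Δ_i = -3/2, -7, the continuity of S' gives the tridiagonal system
  2·m_0 + 6·m_1 + 1·m_2 = 6(Δ_1 - Δ_0) = -33
Natural end conditions: m_0 = m_2 = 0.
Solving: m_0 = 0, m_1 = -11/2, m_2 = 0.

-5.5000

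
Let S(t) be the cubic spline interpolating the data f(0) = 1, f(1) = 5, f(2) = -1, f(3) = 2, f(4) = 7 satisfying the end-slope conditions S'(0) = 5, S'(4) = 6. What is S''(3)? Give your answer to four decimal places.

Write σ_i for S''(x_i). With h_i = 1, 1, 1, 1 and divided differences Δ_i = 4, -6, 3, 5, the continuity of S' gives the tridiagonal system
  1·σ_0 + 4·σ_1 + 1·σ_2 = 6(Δ_1 - Δ_0) = -60
  1·σ_1 + 4·σ_2 + 1·σ_3 = 6(Δ_2 - Δ_1) = 54
  1·σ_2 + 4·σ_3 + 1·σ_4 = 6(Δ_3 - Δ_2) = 12
Clamped end conditions give two more equations: 2h_0·σ_0 + h_0·σ_1 = 6(Δ_0 - S'(0)) = -6 and h_3·σ_3 + 2h_3·σ_4 = 6(S'(4) - Δ_3) = 6.
Hence σ_0 = 223/28, σ_1 = -307/14, σ_2 = 79/4, σ_3 = -43/14, σ_4 = 127/28.

-3.0714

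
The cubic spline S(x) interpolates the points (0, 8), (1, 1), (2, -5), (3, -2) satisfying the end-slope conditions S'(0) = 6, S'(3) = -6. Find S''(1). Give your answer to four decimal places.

Write m_i for S''(x_i). With h_i = 1, 1, 1 and divided differences Δ_i = -7, -6, 3, the continuity of S' gives the tridiagonal system
  1·m_0 + 4·m_1 + 1·m_2 = 6(Δ_1 - Δ_0) = 6
  1·m_1 + 4·m_2 + 1·m_3 = 6(Δ_2 - Δ_1) = 54
Clamped end conditions give two more equations: 2h_0·m_0 + h_0·m_1 = 6(Δ_0 - S'(0)) = -78 and h_2·m_2 + 2h_2·m_3 = 6(S'(3) - Δ_2) = -54.
Forward elimination and back-substitution give m_0 = -212/5, m_1 = 34/5, m_2 = 106/5, m_3 = -188/5.

6.8000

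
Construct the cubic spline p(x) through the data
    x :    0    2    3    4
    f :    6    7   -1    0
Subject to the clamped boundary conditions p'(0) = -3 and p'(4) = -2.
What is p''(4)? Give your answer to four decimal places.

Write M_i for p''(x_i). With h_i = 2, 1, 1 and divided differences Δ_i = 1/2, -8, 1, the continuity of p' gives the tridiagonal system
  2·M_0 + 6·M_1 + 1·M_2 = 6(Δ_1 - Δ_0) = -51
  1·M_1 + 4·M_2 + 1·M_3 = 6(Δ_2 - Δ_1) = 54
Clamped end conditions give two more equations: 2h_0·M_0 + h_0·M_1 = 6(Δ_0 - p'(0)) = 21 and h_2·M_2 + 2h_2·M_3 = 6(p'(4) - Δ_2) = -18.
Forward elimination and back-substitution give M_0 = 301/22, M_1 = -371/22, M_2 = 251/11, M_3 = -449/22.

-20.4091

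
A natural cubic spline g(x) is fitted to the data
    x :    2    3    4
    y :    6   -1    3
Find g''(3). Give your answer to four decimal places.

Let σ_i = g''(x_i). Step sizes h_i = 1, 1; slopes of the chords Δ_i = (y_(i+1) - y_i)/h_i = -7, 4.
  1·σ_0 + 4·σ_1 + 1·σ_2 = 6(Δ_1 - Δ_0) = 66
Natural end conditions: σ_0 = σ_2 = 0.
Hence σ_0 = 0, σ_1 = 33/2, σ_2 = 0.

16.5000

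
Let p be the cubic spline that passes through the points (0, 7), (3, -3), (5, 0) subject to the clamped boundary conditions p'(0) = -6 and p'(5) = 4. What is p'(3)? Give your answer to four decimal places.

With σ_i denoting the second derivative at x_i, h_i = 3, 2, and Δ_i = (y_(i+1) − y_i)/h_i = -10/3, 3/2:
  3·σ_0 + 10·σ_1 + 2·σ_2 = 6(Δ_1 - Δ_0) = 29
Clamped end conditions give two more equations: 2h_0·σ_0 + h_0·σ_1 = 6(Δ_0 - p'(0)) = 16 and h_1·σ_1 + 2h_1·σ_2 = 6(p'(5) - Δ_1) = 15.
Solving: σ_0 = 53/30, σ_1 = 9/5, σ_2 = 57/20.
On [3, 5], p'(t) = b_1 + 2c_1·(t - 3) + 3d_1·(t - 3)² with b_1 = Δ_1 - h_1(2σ_1 + σ_2)/6 = -13/20, c_1 = σ_1/2 = 9/10, d_1 = (σ_2 - σ_1)/(6h_1) = 7/80. So p'(3) = -13/20.

-0.6500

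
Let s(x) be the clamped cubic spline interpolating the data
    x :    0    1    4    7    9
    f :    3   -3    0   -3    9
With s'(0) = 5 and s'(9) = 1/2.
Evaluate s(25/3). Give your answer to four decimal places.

6.4006

Write M_i for s''(x_i). With h_i = 1, 3, 3, 2 and divided differences Δ_i = -6, 1, -1, 6, the continuity of s' gives the tridiagonal system
  1·M_0 + 8·M_1 + 3·M_2 = 6(Δ_1 - Δ_0) = 42
  3·M_1 + 12·M_2 + 3·M_3 = 6(Δ_2 - Δ_1) = -12
  3·M_2 + 10·M_3 + 2·M_4 = 6(Δ_3 - Δ_2) = 42
Clamped end conditions give two more equations: 2h_0·M_0 + h_0·M_1 = 6(Δ_0 - s'(0)) = -66 and h_3·M_3 + 2h_3·M_4 = 6(s'(9) - Δ_3) = -33.
Solving the tridiagonal system: M_0 = -3847/98, M_1 = 613/49, M_2 = -615/98, M_3 = 421/49, M_4 = -2459/196.
On [7, 9], s(x) = -3 + 873/196·(x - 7) + 421/98·(x - 7)² - 1381/784·(x - 7)³.
With (x - 7) = 4/3: s(25/3) = 8468/1323.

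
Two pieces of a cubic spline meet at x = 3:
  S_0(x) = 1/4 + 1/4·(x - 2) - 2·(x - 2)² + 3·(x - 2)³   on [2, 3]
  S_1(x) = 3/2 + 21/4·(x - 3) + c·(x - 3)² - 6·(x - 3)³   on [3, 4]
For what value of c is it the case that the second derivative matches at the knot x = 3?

S_0''(x) = -4 + 18·(x - 2), so S_0''(3) = 14. On the right, S_1''(3) = 2c, so c = 7.

7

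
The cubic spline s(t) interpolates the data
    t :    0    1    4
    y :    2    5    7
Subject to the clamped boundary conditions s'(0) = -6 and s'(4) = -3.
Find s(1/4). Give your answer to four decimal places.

1.3320

Let σ_i = s''(x_i). Step sizes h_i = 1, 3; slopes of the chords Δ_i = (y_(i+1) - y_i)/h_i = 3, 2/3.
  1·σ_0 + 8·σ_1 + 3·σ_2 = 6(Δ_1 - Δ_0) = -14
Clamped end conditions give two more equations: 2h_0·σ_0 + h_0·σ_1 = 6(Δ_0 - s'(0)) = 54 and h_1·σ_1 + 2h_1·σ_2 = 6(s'(4) - Δ_1) = -22.
Solving the tridiagonal system: σ_0 = 59/2, σ_1 = -5, σ_2 = -7/6.
On [0, 1], s(t) = 2 - 6·t + 59/4·t² - 23/4·t³.
With t = 1/4: s(1/4) = 341/256.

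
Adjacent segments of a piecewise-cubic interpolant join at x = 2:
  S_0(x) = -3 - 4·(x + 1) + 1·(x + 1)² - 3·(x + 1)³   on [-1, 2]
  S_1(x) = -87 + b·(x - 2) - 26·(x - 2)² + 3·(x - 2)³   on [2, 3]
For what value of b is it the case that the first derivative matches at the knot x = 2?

-79

S_0'(x) = -4 + 2·(x + 1) - 9·(x + 1)², so S_0'(2) = -79. On the right, S_1'(2) = b, so b = -79.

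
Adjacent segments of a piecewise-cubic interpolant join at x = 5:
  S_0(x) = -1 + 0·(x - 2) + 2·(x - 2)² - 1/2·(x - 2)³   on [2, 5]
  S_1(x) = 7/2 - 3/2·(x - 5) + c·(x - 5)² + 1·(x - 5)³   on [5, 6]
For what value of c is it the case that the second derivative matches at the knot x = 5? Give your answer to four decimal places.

S_0''(x) = 4 - 3·(x - 2), so S_0''(5) = -5. On the right, S_1''(5) = 2c, so c = -5/2.

-2.5000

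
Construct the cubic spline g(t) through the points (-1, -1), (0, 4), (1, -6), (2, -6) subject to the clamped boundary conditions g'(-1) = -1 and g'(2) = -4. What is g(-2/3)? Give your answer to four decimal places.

0.2963

Let M_i = g''(x_i). Step sizes h_i = 1, 1, 1; slopes of the chords Δ_i = (y_(i+1) - y_i)/h_i = 5, -10, 0.
  1·M_0 + 4·M_1 + 1·M_2 = 6(Δ_1 - Δ_0) = -90
  1·M_1 + 4·M_2 + 1·M_3 = 6(Δ_2 - Δ_1) = 60
Clamped end conditions give two more equations: 2h_0·M_0 + h_0·M_1 = 6(Δ_0 - g'(-1)) = 36 and h_2·M_2 + 2h_2·M_3 = 6(g'(2) - Δ_2) = -24.
Forward elimination and back-substitution give M_0 = 38, M_1 = -40, M_2 = 32, M_3 = -28.
On [-1, 0], g(t) = -1 - 1·(t + 1) + 19·(t + 1)² - 13·(t + 1)³.
With (t + 1) = 1/3: g(-2/3) = 8/27.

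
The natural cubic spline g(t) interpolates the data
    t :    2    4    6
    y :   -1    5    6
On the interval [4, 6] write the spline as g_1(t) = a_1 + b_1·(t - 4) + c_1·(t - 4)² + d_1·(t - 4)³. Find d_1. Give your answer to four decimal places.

0.1563

Put M_i = g'' at the i-th knot. Here h = (2, 2) and Δ = (3, 1/2), so the interior equations h_(i-1)·M_(i-1) + 2(h_(i-1)+h_i)·M_i + h_i·M_(i+1) = 6(Δ_i − Δ_(i-1)) read
  2·M_0 + 8·M_1 + 2·M_2 = 6(Δ_1 - Δ_0) = -15
Natural end conditions: M_0 = M_2 = 0.
Hence M_0 = 0, M_1 = -15/8, M_2 = 0.
On [4, 6], with g_1(t) = a_1 + b_1·(t - 4) + c_1·(t - 4)² + d_1·(t - 4)³: c_1 = M_1/2 = -15/16, d_1 = (M_2 - M_1)/(6h_1) = 5/32, b_1 = Δ_1 - h_1(2M_1 + M_2)/6 = 7/4.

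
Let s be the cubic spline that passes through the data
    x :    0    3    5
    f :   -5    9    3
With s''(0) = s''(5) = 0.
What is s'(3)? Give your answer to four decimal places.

0.0667

Let M_i = s''(x_i). Step sizes h_i = 3, 2; slopes of the chords Δ_i = (y_(i+1) - y_i)/h_i = 14/3, -3.
  3·M_0 + 10·M_1 + 2·M_2 = 6(Δ_1 - Δ_0) = -46
Natural end conditions: M_0 = M_2 = 0.
Solving: M_0 = 0, M_1 = -23/5, M_2 = 0.
On [3, 5], s'(x) = b_1 + 2c_1·(x - 3) + 3d_1·(x - 3)² with b_1 = Δ_1 - h_1(2M_1 + M_2)/6 = 1/15, c_1 = M_1/2 = -23/10, d_1 = (M_2 - M_1)/(6h_1) = 23/60. So s'(3) = 1/15.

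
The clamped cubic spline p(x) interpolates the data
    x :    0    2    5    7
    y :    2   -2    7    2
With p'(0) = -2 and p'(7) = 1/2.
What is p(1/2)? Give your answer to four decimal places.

Put M_i = p'' at the i-th knot. Here h = (2, 3, 2) and Δ = (-2, 3, -5/2), so the interior equations h_(i-1)·M_(i-1) + 2(h_(i-1)+h_i)·M_i + h_i·M_(i+1) = 6(Δ_i − Δ_(i-1)) read
  2·M_0 + 10·M_1 + 3·M_2 = 6(Δ_1 - Δ_0) = 30
  3·M_1 + 10·M_2 + 2·M_3 = 6(Δ_2 - Δ_1) = -33
Clamped end conditions give two more equations: 2h_0·M_0 + h_0·M_1 = 6(Δ_0 - p'(0)) = 0 and h_2·M_2 + 2h_2·M_3 = 6(p'(7) - Δ_2) = 18.
Solving: M_0 = -11/4, M_1 = 11/2, M_2 = -13/2, M_3 = 31/4.
On [0, 2], p(x) = 2 - 2·x - 11/8·x² + 11/16·x³.
With x = 1/2: p(1/2) = 95/128.

0.7422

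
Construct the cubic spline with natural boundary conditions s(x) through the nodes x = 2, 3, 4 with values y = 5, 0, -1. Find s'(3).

Let M_i = s''(x_i). Step sizes h_i = 1, 1; slopes of the chords Δ_i = (y_(i+1) - y_i)/h_i = -5, -1.
  1·M_0 + 4·M_1 + 1·M_2 = 6(Δ_1 - Δ_0) = 24
Natural end conditions: M_0 = M_2 = 0.
Solving: M_0 = 0, M_1 = 6, M_2 = 0.
On [3, 4], s'(x) = b_1 + 2c_1·(x - 3) + 3d_1·(x - 3)² with b_1 = Δ_1 - h_1(2M_1 + M_2)/6 = -3, c_1 = M_1/2 = 3, d_1 = (M_2 - M_1)/(6h_1) = -1. So s'(3) = -3.

-3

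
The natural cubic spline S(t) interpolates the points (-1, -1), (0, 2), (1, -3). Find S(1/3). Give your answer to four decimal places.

With σ_i denoting the second derivative at x_i, h_i = 1, 1, and Δ_i = (y_(i+1) − y_i)/h_i = 3, -5:
  1·σ_0 + 4·σ_1 + 1·σ_2 = 6(Δ_1 - Δ_0) = -48
Natural end conditions: σ_0 = σ_2 = 0.
Hence σ_0 = 0, σ_1 = -12, σ_2 = 0.
On [0, 1], S(t) = 2 - 1·t - 6·t² + 2·t³.
With t = 1/3: S(1/3) = 29/27.

1.0741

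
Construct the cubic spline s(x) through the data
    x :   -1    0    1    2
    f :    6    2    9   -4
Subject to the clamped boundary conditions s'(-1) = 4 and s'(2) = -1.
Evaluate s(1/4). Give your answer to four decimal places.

With σ_i denoting the second derivative at x_i, h_i = 1, 1, 1, and Δ_i = (y_(i+1) − y_i)/h_i = -4, 7, -13:
  1·σ_0 + 4·σ_1 + 1·σ_2 = 6(Δ_1 - Δ_0) = 66
  1·σ_1 + 4·σ_2 + 1·σ_3 = 6(Δ_2 - Δ_1) = -120
Clamped end conditions give two more equations: 2h_0·σ_0 + h_0·σ_1 = 6(Δ_0 - s'(-1)) = -48 and h_2·σ_2 + 2h_2·σ_3 = 6(s'(2) - Δ_2) = 72.
Hence σ_0 = -674/15, σ_1 = 628/15, σ_2 = -848/15, σ_3 = 964/15.
On [0, 1], s(x) = 2 + 37/15·x + 314/15·x² - 82/5·x³.
With x = 1/4: s(1/4) = 587/160.

3.6688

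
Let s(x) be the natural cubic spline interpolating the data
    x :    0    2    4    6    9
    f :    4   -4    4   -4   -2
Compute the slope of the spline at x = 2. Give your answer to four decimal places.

Write M_i for s''(x_i). With h_i = 2, 2, 2, 3 and divided differences Δ_i = -4, 4, -4, 2/3, the continuity of s' gives the tridiagonal system
  2·M_0 + 8·M_1 + 2·M_2 = 6(Δ_1 - Δ_0) = 48
  2·M_1 + 8·M_2 + 2·M_3 = 6(Δ_2 - Δ_1) = -48
  2·M_2 + 10·M_3 + 3·M_4 = 6(Δ_3 - Δ_2) = 28
Natural end conditions: M_0 = M_4 = 0.
Forward elimination and back-substitution give M_0 = 0, M_1 = 590/71, M_2 = -656/71, M_3 = 330/71, M_4 = 0.
On [2, 4], s'(x) = b_1 + 2c_1·(x - 2) + 3d_1·(x - 2)² with b_1 = Δ_1 - h_1(2M_1 + M_2)/6 = 328/213, c_1 = M_1/2 = 295/71, d_1 = (M_2 - M_1)/(6h_1) = -623/426. So s'(2) = 328/213.

1.5399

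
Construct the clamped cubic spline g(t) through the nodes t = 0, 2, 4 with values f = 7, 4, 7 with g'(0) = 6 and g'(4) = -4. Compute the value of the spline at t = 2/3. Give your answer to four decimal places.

8.0741

Put m_i = g'' at the i-th knot. Here h = (2, 2) and Δ = (-3/2, 3/2), so the interior equations h_(i-1)·m_(i-1) + 2(h_(i-1)+h_i)·m_i + h_i·m_(i+1) = 6(Δ_i − Δ_(i-1)) read
  2·m_0 + 8·m_1 + 2·m_2 = 6(Δ_1 - Δ_0) = 18
Clamped end conditions give two more equations: 2h_0·m_0 + h_0·m_1 = 6(Δ_0 - g'(0)) = -45 and h_1·m_1 + 2h_1·m_2 = 6(g'(4) - Δ_1) = -33.
Hence m_0 = -16, m_1 = 19/2, m_2 = -13.
On [0, 2], g(t) = 7 + 6·t - 8·t² + 17/8·t³.
With t = 2/3: g(2/3) = 218/27.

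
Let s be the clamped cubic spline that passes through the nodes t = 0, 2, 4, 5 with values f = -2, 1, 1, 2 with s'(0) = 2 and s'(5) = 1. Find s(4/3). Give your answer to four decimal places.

Put σ_i = s'' at the i-th knot. Here h = (2, 2, 1) and Δ = (3/2, 0, 1), so the interior equations h_(i-1)·σ_(i-1) + 2(h_(i-1)+h_i)·σ_i + h_i·σ_(i+1) = 6(Δ_i − Δ_(i-1)) read
  2·σ_0 + 8·σ_1 + 2·σ_2 = 6(Δ_1 - Δ_0) = -9
  2·σ_1 + 6·σ_2 + 1·σ_3 = 6(Δ_2 - Δ_1) = 6
Clamped end conditions give two more equations: 2h_0·σ_0 + h_0·σ_1 = 6(Δ_0 - s'(0)) = -3 and h_2·σ_2 + 2h_2·σ_3 = 6(s'(5) - Δ_2) = 0.
Hence σ_0 = 1/46, σ_1 = -71/46, σ_2 = 38/23, σ_3 = -19/23.
On [0, 2], s(t) = -2 + 2·t + 1/92·t² - 3/23·t³.
With t = 4/3: s(4/3) = 26/69.

0.3768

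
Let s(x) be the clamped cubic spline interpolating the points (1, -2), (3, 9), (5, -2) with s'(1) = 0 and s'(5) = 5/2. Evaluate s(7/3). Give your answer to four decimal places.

With M_i denoting the second derivative at x_i, h_i = 2, 2, and Δ_i = (y_(i+1) − y_i)/h_i = 11/2, -11/2:
  2·M_0 + 8·M_1 + 2·M_2 = 6(Δ_1 - Δ_0) = -66
Clamped end conditions give two more equations: 2h_0·M_0 + h_0·M_1 = 6(Δ_0 - s'(1)) = 33 and h_1·M_1 + 2h_1·M_2 = 6(s'(5) - Δ_1) = 48.
Solving: M_0 = 137/8, M_1 = -71/4, M_2 = 167/8.
On [1, 3], s(x) = -2 + 0·(x - 1) + 137/16·(x - 1)² - 93/32·(x - 1)³.
With (x - 1) = 4/3: s(7/3) = 19/3.

6.3333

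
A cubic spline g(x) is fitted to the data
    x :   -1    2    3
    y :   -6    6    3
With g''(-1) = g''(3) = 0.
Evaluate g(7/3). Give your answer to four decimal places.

5.3241

Put M_i = g'' at the i-th knot. Here h = (3, 1) and Δ = (4, -3), so the interior equations h_(i-1)·M_(i-1) + 2(h_(i-1)+h_i)·M_i + h_i·M_(i+1) = 6(Δ_i − Δ_(i-1)) read
  3·M_0 + 8·M_1 + 1·M_2 = 6(Δ_1 - Δ_0) = -42
Natural end conditions: M_0 = M_2 = 0.
Solving: M_0 = 0, M_1 = -21/4, M_2 = 0.
On [2, 3], g(x) = 6 - 5/4·(x - 2) - 21/8·(x - 2)² + 7/8·(x - 2)³.
With (x - 2) = 1/3: g(7/3) = 575/108.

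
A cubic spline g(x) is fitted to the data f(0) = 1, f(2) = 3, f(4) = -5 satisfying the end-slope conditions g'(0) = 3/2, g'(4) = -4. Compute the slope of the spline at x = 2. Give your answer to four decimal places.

-1.6250

Put m_i = g'' at the i-th knot. Here h = (2, 2) and Δ = (1, -4), so the interior equations h_(i-1)·m_(i-1) + 2(h_(i-1)+h_i)·m_i + h_i·m_(i+1) = 6(Δ_i − Δ_(i-1)) read
  2·m_0 + 8·m_1 + 2·m_2 = 6(Δ_1 - Δ_0) = -30
Clamped end conditions give two more equations: 2h_0·m_0 + h_0·m_1 = 6(Δ_0 - g'(0)) = -3 and h_1·m_1 + 2h_1·m_2 = 6(g'(4) - Δ_1) = 0.
Solving the tridiagonal system: m_0 = 13/8, m_1 = -19/4, m_2 = 19/8.
On [2, 4], g'(x) = b_1 + 2c_1·(x - 2) + 3d_1·(x - 2)² with b_1 = Δ_1 - h_1(2m_1 + m_2)/6 = -13/8, c_1 = m_1/2 = -19/8, d_1 = (m_2 - m_1)/(6h_1) = 19/32. So g'(2) = -13/8.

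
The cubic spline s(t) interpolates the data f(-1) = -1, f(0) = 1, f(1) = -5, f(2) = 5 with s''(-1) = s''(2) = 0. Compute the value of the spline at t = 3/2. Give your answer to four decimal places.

With m_i denoting the second derivative at x_i, h_i = 1, 1, 1, and Δ_i = (y_(i+1) − y_i)/h_i = 2, -6, 10:
  1·m_0 + 4·m_1 + 1·m_2 = 6(Δ_1 - Δ_0) = -48
  1·m_1 + 4·m_2 + 1·m_3 = 6(Δ_2 - Δ_1) = 96
Natural end conditions: m_0 = m_3 = 0.
Forward elimination and back-substitution give m_0 = 0, m_1 = -96/5, m_2 = 144/5, m_3 = 0.
On [1, 2], s(t) = -5 + 2/5·(t - 1) + 72/5·(t - 1)² - 24/5·(t - 1)³.
With (t - 1) = 1/2: s(3/2) = -9/5.

-1.8000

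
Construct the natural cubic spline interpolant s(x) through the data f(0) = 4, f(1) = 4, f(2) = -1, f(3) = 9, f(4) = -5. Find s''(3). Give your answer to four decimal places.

-45.5357

With M_i denoting the second derivative at x_i, h_i = 1, 1, 1, 1, and Δ_i = (y_(i+1) − y_i)/h_i = 0, -5, 10, -14:
  1·M_0 + 4·M_1 + 1·M_2 = 6(Δ_1 - Δ_0) = -30
  1·M_1 + 4·M_2 + 1·M_3 = 6(Δ_2 - Δ_1) = 90
  1·M_2 + 4·M_3 + 1·M_4 = 6(Δ_3 - Δ_2) = -144
Natural end conditions: M_0 = M_4 = 0.
Solving: M_0 = 0, M_1 = -477/28, M_2 = 267/7, M_3 = -1275/28, M_4 = 0.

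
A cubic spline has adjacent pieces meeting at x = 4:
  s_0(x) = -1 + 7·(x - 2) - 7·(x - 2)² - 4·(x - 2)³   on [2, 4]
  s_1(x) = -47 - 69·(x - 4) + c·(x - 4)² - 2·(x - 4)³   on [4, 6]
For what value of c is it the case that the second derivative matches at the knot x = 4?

-31

s_0''(x) = -14 - 24·(x - 2), so s_0''(4) = -62. On the right, s_1''(4) = 2c, so c = -31.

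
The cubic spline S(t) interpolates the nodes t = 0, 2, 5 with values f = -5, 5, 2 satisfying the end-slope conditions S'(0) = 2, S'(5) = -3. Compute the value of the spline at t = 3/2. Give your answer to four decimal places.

2.5281

Write M_i for S''(x_i). With h_i = 2, 3 and divided differences Δ_i = 5, -1, the continuity of S' gives the tridiagonal system
  2·M_0 + 10·M_1 + 3·M_2 = 6(Δ_1 - Δ_0) = -36
Clamped end conditions give two more equations: 2h_0·M_0 + h_0·M_1 = 6(Δ_0 - S'(0)) = 18 and h_1·M_1 + 2h_1·M_2 = 6(S'(5) - Δ_1) = -12.
Hence M_0 = 71/10, M_1 = -26/5, M_2 = 3/5.
On [0, 2], S(t) = -5 + 2·t + 71/20·t² - 41/40·t³.
With t = 3/2: S(3/2) = 809/320.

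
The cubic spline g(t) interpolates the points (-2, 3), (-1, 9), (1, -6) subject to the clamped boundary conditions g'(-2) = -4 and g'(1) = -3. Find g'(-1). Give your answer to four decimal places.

4.0833

Put M_i = g'' at the i-th knot. Here h = (1, 2) and Δ = (6, -15/2), so the interior equations h_(i-1)·M_(i-1) + 2(h_(i-1)+h_i)·M_i + h_i·M_(i+1) = 6(Δ_i − Δ_(i-1)) read
  1·M_0 + 6·M_1 + 2·M_2 = 6(Δ_1 - Δ_0) = -81
Clamped end conditions give two more equations: 2h_0·M_0 + h_0·M_1 = 6(Δ_0 - g'(-2)) = 60 and h_1·M_1 + 2h_1·M_2 = 6(g'(1) - Δ_1) = 27.
Solving the tridiagonal system: M_0 = 263/6, M_1 = -83/3, M_2 = 247/12.
On [-1, 1], g'(t) = b_1 + 2c_1·(t + 1) + 3d_1·(t + 1)² with b_1 = Δ_1 - h_1(2M_1 + M_2)/6 = 49/12, c_1 = M_1/2 = -83/6, d_1 = (M_2 - M_1)/(6h_1) = 193/48. So g'(-1) = 49/12.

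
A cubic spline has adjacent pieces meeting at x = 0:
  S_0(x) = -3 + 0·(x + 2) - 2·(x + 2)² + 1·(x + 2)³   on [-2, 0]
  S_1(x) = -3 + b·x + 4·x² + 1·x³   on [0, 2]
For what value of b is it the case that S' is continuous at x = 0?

S_0'(x) = 0 - 4·(x + 2) + 3·(x + 2)², so S_0'(0) = 4. On the right, S_1'(0) = b, so b = 4.

4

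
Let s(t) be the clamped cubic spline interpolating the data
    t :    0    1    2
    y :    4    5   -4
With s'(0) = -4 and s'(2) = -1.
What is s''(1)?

-33

Let M_i = s''(x_i). Step sizes h_i = 1, 1; slopes of the chords Δ_i = (y_(i+1) - y_i)/h_i = 1, -9.
  1·M_0 + 4·M_1 + 1·M_2 = 6(Δ_1 - Δ_0) = -60
Clamped end conditions give two more equations: 2h_0·M_0 + h_0·M_1 = 6(Δ_0 - s'(0)) = 30 and h_1·M_1 + 2h_1·M_2 = 6(s'(2) - Δ_1) = 48.
Solving: M_0 = 63/2, M_1 = -33, M_2 = 81/2.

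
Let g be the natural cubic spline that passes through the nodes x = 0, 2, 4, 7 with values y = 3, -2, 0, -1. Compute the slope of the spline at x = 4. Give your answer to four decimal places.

Put m_i = g'' at the i-th knot. Here h = (2, 2, 3) and Δ = (-5/2, 1, -1/3), so the interior equations h_(i-1)·m_(i-1) + 2(h_(i-1)+h_i)·m_i + h_i·m_(i+1) = 6(Δ_i − Δ_(i-1)) read
  2·m_0 + 8·m_1 + 2·m_2 = 6(Δ_1 - Δ_0) = 21
  2·m_1 + 10·m_2 + 3·m_3 = 6(Δ_2 - Δ_1) = -8
Natural end conditions: m_0 = m_3 = 0.
Solving the tridiagonal system: m_0 = 0, m_1 = 113/38, m_2 = -53/38, m_3 = 0.
On [4, 7], g'(x) = b_2 + 2c_2·(x - 4) + 3d_2·(x - 4)² with b_2 = Δ_2 - h_2(2m_2 + m_3)/6 = 121/114, c_2 = m_2/2 = -53/76, d_2 = (m_3 - m_2)/(6h_2) = 53/684. So g'(4) = 121/114.

1.0614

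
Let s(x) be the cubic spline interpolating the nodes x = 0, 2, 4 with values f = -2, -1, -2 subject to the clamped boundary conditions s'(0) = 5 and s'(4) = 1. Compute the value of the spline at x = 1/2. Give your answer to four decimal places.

-0.2969

With M_i denoting the second derivative at x_i, h_i = 2, 2, and Δ_i = (y_(i+1) − y_i)/h_i = 1/2, -1/2:
  2·M_0 + 8·M_1 + 2·M_2 = 6(Δ_1 - Δ_0) = -6
Clamped end conditions give two more equations: 2h_0·M_0 + h_0·M_1 = 6(Δ_0 - s'(0)) = -27 and h_1·M_1 + 2h_1·M_2 = 6(s'(4) - Δ_1) = 9.
Solving: M_0 = -7, M_1 = 1/2, M_2 = 2.
On [0, 2], s(x) = -2 + 5·x - 7/2·x² + 5/8·x³.
With x = 1/2: s(1/2) = -19/64.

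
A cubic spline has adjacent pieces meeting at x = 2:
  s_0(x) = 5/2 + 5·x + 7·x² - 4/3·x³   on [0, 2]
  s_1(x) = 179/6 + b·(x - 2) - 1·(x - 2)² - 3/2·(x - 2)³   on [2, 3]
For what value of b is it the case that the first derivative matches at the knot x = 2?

17

s_0'(x) = 5 + 14·x - 4·x², so s_0'(2) = 17. On the right, s_1'(2) = b, so b = 17.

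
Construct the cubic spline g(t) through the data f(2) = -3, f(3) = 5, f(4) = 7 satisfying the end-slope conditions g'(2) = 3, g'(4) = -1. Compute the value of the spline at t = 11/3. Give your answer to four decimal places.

Write m_i for g''(x_i). With h_i = 1, 1 and divided differences Δ_i = 8, 2, the continuity of g' gives the tridiagonal system
  1·m_0 + 4·m_1 + 1·m_2 = 6(Δ_1 - Δ_0) = -36
Clamped end conditions give two more equations: 2h_0·m_0 + h_0·m_1 = 6(Δ_0 - g'(2)) = 30 and h_1·m_1 + 2h_1·m_2 = 6(g'(4) - Δ_1) = -18.
Solving: m_0 = 22, m_1 = -14, m_2 = -2.
On [3, 4], g(t) = 5 + 7·(t - 3) - 7·(t - 3)² + 2·(t - 3)³.
With (t - 3) = 2/3: g(11/3) = 193/27.

7.1481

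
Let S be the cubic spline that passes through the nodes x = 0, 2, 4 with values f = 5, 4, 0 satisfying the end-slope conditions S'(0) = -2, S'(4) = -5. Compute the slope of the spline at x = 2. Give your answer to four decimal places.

Write M_i for S''(x_i). With h_i = 2, 2 and divided differences Δ_i = -1/2, -2, the continuity of S' gives the tridiagonal system
  2·M_0 + 8·M_1 + 2·M_2 = 6(Δ_1 - Δ_0) = -9
Clamped end conditions give two more equations: 2h_0·M_0 + h_0·M_1 = 6(Δ_0 - S'(0)) = 9 and h_1·M_1 + 2h_1·M_2 = 6(S'(4) - Δ_1) = -18.
Hence M_0 = 21/8, M_1 = -3/4, M_2 = -33/8.
On [2, 4], S'(x) = b_1 + 2c_1·(x - 2) + 3d_1·(x - 2)² with b_1 = Δ_1 - h_1(2M_1 + M_2)/6 = -1/8, c_1 = M_1/2 = -3/8, d_1 = (M_2 - M_1)/(6h_1) = -9/32. So S'(2) = -1/8.

-0.1250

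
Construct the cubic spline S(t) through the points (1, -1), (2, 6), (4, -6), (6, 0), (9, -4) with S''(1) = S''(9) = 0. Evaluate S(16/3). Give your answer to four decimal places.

With M_i denoting the second derivative at x_i, h_i = 1, 2, 2, 3, and Δ_i = (y_(i+1) − y_i)/h_i = 7, -6, 3, -4/3:
  1·M_0 + 6·M_1 + 2·M_2 = 6(Δ_1 - Δ_0) = -78
  2·M_1 + 8·M_2 + 2·M_3 = 6(Δ_2 - Δ_1) = 54
  2·M_2 + 10·M_3 + 3·M_4 = 6(Δ_3 - Δ_2) = -26
Natural end conditions: M_0 = M_4 = 0.
Hence M_0 = 0, M_1 = -889/52, M_2 = 639/52, M_3 = -263/52, M_4 = 0.
On [4, 6], S(t) = -6 - 547/156·(t - 4) + 639/104·(t - 4)² - 451/312·(t - 4)³.
With (t - 4) = 4/3: S(16/3) = -3347/1053.

-3.1785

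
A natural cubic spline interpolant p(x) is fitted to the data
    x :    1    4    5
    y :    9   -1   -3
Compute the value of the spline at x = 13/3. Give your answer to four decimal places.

Put M_i = p'' at the i-th knot. Here h = (3, 1) and Δ = (-10/3, -2), so the interior equations h_(i-1)·M_(i-1) + 2(h_(i-1)+h_i)·M_i + h_i·M_(i+1) = 6(Δ_i − Δ_(i-1)) read
  3·M_0 + 8·M_1 + 1·M_2 = 6(Δ_1 - Δ_0) = 8
Natural end conditions: M_0 = M_2 = 0.
Forward elimination and back-substitution give M_0 = 0, M_1 = 1, M_2 = 0.
On [4, 5], p(x) = -1 - 7/3·(x - 4) + 1/2·(x - 4)² - 1/6·(x - 4)³.
With (x - 4) = 1/3: p(13/3) = -140/81.

-1.7284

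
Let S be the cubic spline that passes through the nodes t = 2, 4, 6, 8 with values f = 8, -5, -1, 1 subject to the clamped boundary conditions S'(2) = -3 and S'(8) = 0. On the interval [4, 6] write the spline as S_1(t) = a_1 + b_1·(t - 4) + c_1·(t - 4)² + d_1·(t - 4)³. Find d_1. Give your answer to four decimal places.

Put σ_i = S'' at the i-th knot. Here h = (2, 2, 2) and Δ = (-13/2, 2, 1), so the interior equations h_(i-1)·σ_(i-1) + 2(h_(i-1)+h_i)·σ_i + h_i·σ_(i+1) = 6(Δ_i − Δ_(i-1)) read
  2·σ_0 + 8·σ_1 + 2·σ_2 = 6(Δ_1 - Δ_0) = 51
  2·σ_1 + 8·σ_2 + 2·σ_3 = 6(Δ_2 - Δ_1) = -6
Clamped end conditions give two more equations: 2h_0·σ_0 + h_0·σ_1 = 6(Δ_0 - S'(2)) = -21 and h_2·σ_2 + 2h_2·σ_3 = 6(S'(8) - Δ_2) = -6.
Forward elimination and back-substitution give σ_0 = -101/10, σ_1 = 97/10, σ_2 = -16/5, σ_3 = 1/10.
On [4, 6], with S_1(t) = a_1 + b_1·(t - 4) + c_1·(t - 4)² + d_1·(t - 4)³: c_1 = σ_1/2 = 97/20, d_1 = (σ_2 - σ_1)/(6h_1) = -43/40, b_1 = Δ_1 - h_1(2σ_1 + σ_2)/6 = -17/5.

-1.0750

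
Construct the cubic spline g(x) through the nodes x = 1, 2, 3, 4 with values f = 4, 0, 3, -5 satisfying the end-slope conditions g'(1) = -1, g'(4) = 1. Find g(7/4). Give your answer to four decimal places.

Let M_i = g''(x_i). Step sizes h_i = 1, 1, 1; slopes of the chords Δ_i = (y_(i+1) - y_i)/h_i = -4, 3, -8.
  1·M_0 + 4·M_1 + 1·M_2 = 6(Δ_1 - Δ_0) = 42
  1·M_1 + 4·M_2 + 1·M_3 = 6(Δ_2 - Δ_1) = -66
Clamped end conditions give two more equations: 2h_0·M_0 + h_0·M_1 = 6(Δ_0 - g'(1)) = -18 and h_2·M_2 + 2h_2·M_3 = 6(g'(4) - Δ_2) = 54.
Forward elimination and back-substitution give M_0 = -316/15, M_1 = 362/15, M_2 = -502/15, M_3 = 656/15.
On [1, 2], g(x) = 4 - 1·(x - 1) - 158/15·(x - 1)² + 113/15·(x - 1)³.
With (x - 1) = 3/4: g(7/4) = 161/320.

0.5031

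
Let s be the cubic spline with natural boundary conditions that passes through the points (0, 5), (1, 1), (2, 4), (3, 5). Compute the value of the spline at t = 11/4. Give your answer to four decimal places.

With m_i denoting the second derivative at x_i, h_i = 1, 1, 1, and Δ_i = (y_(i+1) − y_i)/h_i = -4, 3, 1:
  1·m_0 + 4·m_1 + 1·m_2 = 6(Δ_1 - Δ_0) = 42
  1·m_1 + 4·m_2 + 1·m_3 = 6(Δ_2 - Δ_1) = -12
Natural end conditions: m_0 = m_3 = 0.
Hence m_0 = 0, m_1 = 12, m_2 = -6, m_3 = 0.
On [2, 3], s(t) = 4 + 3·(t - 2) - 3·(t - 2)² + 1·(t - 2)³.
With (t - 2) = 3/4: s(11/4) = 319/64.

4.9844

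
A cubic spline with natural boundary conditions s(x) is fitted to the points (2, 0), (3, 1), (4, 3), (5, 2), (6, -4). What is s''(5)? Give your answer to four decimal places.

Write σ_i for s''(x_i). With h_i = 1, 1, 1, 1 and divided differences Δ_i = 1, 2, -1, -6, the continuity of s' gives the tridiagonal system
  1·σ_0 + 4·σ_1 + 1·σ_2 = 6(Δ_1 - Δ_0) = 6
  1·σ_1 + 4·σ_2 + 1·σ_3 = 6(Δ_2 - Δ_1) = -18
  1·σ_2 + 4·σ_3 + 1·σ_4 = 6(Δ_3 - Δ_2) = -30
Natural end conditions: σ_0 = σ_4 = 0.
Forward elimination and back-substitution give σ_0 = 0, σ_1 = 33/14, σ_2 = -24/7, σ_3 = -93/14, σ_4 = 0.

-6.6429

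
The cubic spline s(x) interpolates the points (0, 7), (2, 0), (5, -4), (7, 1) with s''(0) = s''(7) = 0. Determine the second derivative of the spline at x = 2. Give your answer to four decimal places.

0.6703

With M_i denoting the second derivative at x_i, h_i = 2, 3, 2, and Δ_i = (y_(i+1) − y_i)/h_i = -7/2, -4/3, 5/2:
  2·M_0 + 10·M_1 + 3·M_2 = 6(Δ_1 - Δ_0) = 13
  3·M_1 + 10·M_2 + 2·M_3 = 6(Δ_2 - Δ_1) = 23
Natural end conditions: M_0 = M_3 = 0.
Solving the tridiagonal system: M_0 = 0, M_1 = 61/91, M_2 = 191/91, M_3 = 0.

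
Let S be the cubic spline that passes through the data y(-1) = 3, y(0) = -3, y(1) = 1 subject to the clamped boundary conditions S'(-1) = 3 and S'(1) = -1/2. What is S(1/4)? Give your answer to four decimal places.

Put m_i = S'' at the i-th knot. Here h = (1, 1) and Δ = (-6, 4), so the interior equations h_(i-1)·m_(i-1) + 2(h_(i-1)+h_i)·m_i + h_i·m_(i+1) = 6(Δ_i − Δ_(i-1)) read
  1·m_0 + 4·m_1 + 1·m_2 = 6(Δ_1 - Δ_0) = 60
Clamped end conditions give two more equations: 2h_0·m_0 + h_0·m_1 = 6(Δ_0 - S'(-1)) = -54 and h_1·m_1 + 2h_1·m_2 = 6(S'(1) - Δ_1) = -27.
Hence m_0 = -175/4, m_1 = 67/2, m_2 = -121/4.
On [0, 1], S(x) = -3 - 17/8·x + 67/4·x² - 85/8·x³.
With x = 1/4: S(1/4) = -1357/512.

-2.6504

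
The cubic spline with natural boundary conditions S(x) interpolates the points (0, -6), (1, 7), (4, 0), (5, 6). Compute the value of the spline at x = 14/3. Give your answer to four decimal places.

3.3930

Put m_i = S'' at the i-th knot. Here h = (1, 3, 1) and Δ = (13, -7/3, 6), so the interior equations h_(i-1)·m_(i-1) + 2(h_(i-1)+h_i)·m_i + h_i·m_(i+1) = 6(Δ_i − Δ_(i-1)) read
  1·m_0 + 8·m_1 + 3·m_2 = 6(Δ_1 - Δ_0) = -92
  3·m_1 + 8·m_2 + 1·m_3 = 6(Δ_2 - Δ_1) = 50
Natural end conditions: m_0 = m_3 = 0.
Forward elimination and back-substitution give m_0 = 0, m_1 = -886/55, m_2 = 676/55, m_3 = 0.
On [4, 5], S(x) = 0 + 314/165·(x - 4) + 338/55·(x - 4)² - 338/165·(x - 4)³.
With (x - 4) = 2/3: S(14/3) = 15116/4455.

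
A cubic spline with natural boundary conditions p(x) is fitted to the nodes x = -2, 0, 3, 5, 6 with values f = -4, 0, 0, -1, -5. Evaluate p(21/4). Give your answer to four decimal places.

Put M_i = p'' at the i-th knot. Here h = (2, 3, 2, 1) and Δ = (2, 0, -1/2, -4), so the interior equations h_(i-1)·M_(i-1) + 2(h_(i-1)+h_i)·M_i + h_i·M_(i+1) = 6(Δ_i − Δ_(i-1)) read
  2·M_0 + 10·M_1 + 3·M_2 = 6(Δ_1 - Δ_0) = -12
  3·M_1 + 10·M_2 + 2·M_3 = 6(Δ_2 - Δ_1) = -3
  2·M_2 + 6·M_3 + 1·M_4 = 6(Δ_3 - Δ_2) = -21
Natural end conditions: M_0 = M_4 = 0.
Hence M_0 = 0, M_1 = -372/253, M_2 = 228/253, M_3 = -1923/506, M_4 = 0.
On [5, 6], p(x) = -1 - 1383/506·(x - 5) - 1923/1012·(x - 5)² + 641/1012·(x - 5)³.
With (x - 5) = 1/4: p(21/4) = -116075/64768.

-1.7922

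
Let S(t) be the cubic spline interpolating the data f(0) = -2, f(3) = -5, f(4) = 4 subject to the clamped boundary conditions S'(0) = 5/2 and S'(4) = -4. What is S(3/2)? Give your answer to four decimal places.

With M_i denoting the second derivative at x_i, h_i = 3, 1, and Δ_i = (y_(i+1) − y_i)/h_i = -1, 9:
  3·M_0 + 8·M_1 + 1·M_2 = 6(Δ_1 - Δ_0) = 60
Clamped end conditions give two more equations: 2h_0·M_0 + h_0·M_1 = 6(Δ_0 - S'(0)) = -21 and h_1·M_1 + 2h_1·M_2 = 6(S'(4) - Δ_1) = -78.
Hence M_0 = -101/8, M_1 = 73/4, M_2 = -385/8.
On [0, 3], S(t) = -2 + 5/2·t - 101/16·t² + 247/144·t³.
With t = 3/2: S(3/2) = -853/128.

-6.6641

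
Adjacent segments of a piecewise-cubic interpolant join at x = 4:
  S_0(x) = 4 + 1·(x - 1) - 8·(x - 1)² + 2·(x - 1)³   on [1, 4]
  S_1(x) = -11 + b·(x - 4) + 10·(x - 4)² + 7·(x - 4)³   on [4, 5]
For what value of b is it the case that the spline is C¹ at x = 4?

7

S_0'(x) = 1 - 16·(x - 1) + 6·(x - 1)², so S_0'(4) = 7. On the right, S_1'(4) = b, so b = 7.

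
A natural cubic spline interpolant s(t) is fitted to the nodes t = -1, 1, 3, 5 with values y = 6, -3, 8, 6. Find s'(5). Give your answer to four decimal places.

-3.4000

Let m_i = s''(x_i). Step sizes h_i = 2, 2, 2; slopes of the chords Δ_i = (y_(i+1) - y_i)/h_i = -9/2, 11/2, -1.
  2·m_0 + 8·m_1 + 2·m_2 = 6(Δ_1 - Δ_0) = 60
  2·m_1 + 8·m_2 + 2·m_3 = 6(Δ_2 - Δ_1) = -39
Natural end conditions: m_0 = m_3 = 0.
Hence m_0 = 0, m_1 = 93/10, m_2 = -36/5, m_3 = 0.
On [3, 5], s'(t) = b_2 + 2c_2·(t - 3) + 3d_2·(t - 3)² with b_2 = Δ_2 - h_2(2m_2 + m_3)/6 = 19/5, c_2 = m_2/2 = -18/5, d_2 = (m_3 - m_2)/(6h_2) = 3/5. So s'(5) = -17/5.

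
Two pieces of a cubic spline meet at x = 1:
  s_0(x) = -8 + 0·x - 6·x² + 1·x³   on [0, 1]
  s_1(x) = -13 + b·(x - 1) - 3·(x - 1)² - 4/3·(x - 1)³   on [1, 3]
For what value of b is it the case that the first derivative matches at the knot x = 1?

s_0'(x) = 0 - 12·x + 3·x², so s_0'(1) = -9. On the right, s_1'(1) = b, so b = -9.

-9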